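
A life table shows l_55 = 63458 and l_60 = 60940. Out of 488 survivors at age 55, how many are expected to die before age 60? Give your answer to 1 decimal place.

19.4

The relevant probability is 1 − 60940/63458 = 0.039680.
Expected number = 488 × 0.039680 = 19.4.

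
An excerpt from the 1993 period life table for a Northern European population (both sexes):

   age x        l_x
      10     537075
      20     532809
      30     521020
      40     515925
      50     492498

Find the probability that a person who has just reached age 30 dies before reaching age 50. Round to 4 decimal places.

0.0547

P(die before 50 | alive at 30) = 1 − l_50/l_30 = 1 − 492498/521020 = (28522)/521020 = 0.054743.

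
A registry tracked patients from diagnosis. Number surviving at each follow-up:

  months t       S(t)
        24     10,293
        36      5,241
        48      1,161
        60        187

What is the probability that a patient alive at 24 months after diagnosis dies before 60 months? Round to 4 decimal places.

0.9818

P(die before 60 | alive at 24) = 1 − S(60)/S(24) = 1 − 187/10,293 = (10,106)/10,293 = 0.981832.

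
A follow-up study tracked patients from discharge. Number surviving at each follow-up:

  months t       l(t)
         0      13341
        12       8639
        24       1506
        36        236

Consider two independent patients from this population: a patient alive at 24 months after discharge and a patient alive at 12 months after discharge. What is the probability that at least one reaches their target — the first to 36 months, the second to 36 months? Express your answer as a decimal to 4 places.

p₁ = l(36)/l(24) = 236/1506 = 0.156707; p₂ = l(36)/l(12) = 236/8639 = 0.027318.
P(at least one) = 1 − (1−p₁)(1−p₂) = 1 − 0.843293 × 0.972682 = 0.179744.

0.1797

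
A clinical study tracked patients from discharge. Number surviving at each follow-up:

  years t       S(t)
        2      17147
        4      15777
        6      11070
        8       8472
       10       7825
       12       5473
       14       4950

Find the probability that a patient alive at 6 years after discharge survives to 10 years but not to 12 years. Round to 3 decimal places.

This is the probability of reaching 10 but not 12, conditional on being alive at 6: (S(10) − S(12)) / S(6).
= (7825 − 5473) / 11070 = 2352 / 11070 = 0.212466.

0.212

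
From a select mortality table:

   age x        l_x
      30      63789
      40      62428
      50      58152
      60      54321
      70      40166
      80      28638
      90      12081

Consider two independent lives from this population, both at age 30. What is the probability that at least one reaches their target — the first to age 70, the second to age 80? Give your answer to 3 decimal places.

p₁ = l_70/l_30 = 40166/63789 = 0.629670; p₂ = l_80/l_30 = 28638/63789 = 0.448949.
P(at least one) = 1 − (1−p₁)(1−p₂) = 1 − 0.370330 × 0.551051 = 0.795929.

0.796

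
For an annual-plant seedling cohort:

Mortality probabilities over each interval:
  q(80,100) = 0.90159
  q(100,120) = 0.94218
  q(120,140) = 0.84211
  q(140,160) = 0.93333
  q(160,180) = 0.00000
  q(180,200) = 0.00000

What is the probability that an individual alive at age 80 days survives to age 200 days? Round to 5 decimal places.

P(survive 80→200) = (1 − 0.90159) × (1 − 0.94218) × (1 − 0.84211) × (1 − 0.93333) × (1 − 0.00000) × (1 − 0.00000).
= 0.09841 × 0.05782 × 0.15789 × 0.06667 × 1.00000 × 1.00000 = 0.000060.

0.00006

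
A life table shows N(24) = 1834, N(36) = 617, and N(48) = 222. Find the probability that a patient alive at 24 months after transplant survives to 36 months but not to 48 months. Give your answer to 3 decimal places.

0.215

This is the probability of reaching 36 but not 48, conditional on being alive at 24: (N(36) − N(48)) / N(24).
= (617 − 222) / 1834 = 395 / 1834 = 0.215376.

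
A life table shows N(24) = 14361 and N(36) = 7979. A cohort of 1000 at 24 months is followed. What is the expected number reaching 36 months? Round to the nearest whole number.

The relevant probability is 7979/14361 = 0.555602.
Expected number = 1000 × 0.555602 = 556.

556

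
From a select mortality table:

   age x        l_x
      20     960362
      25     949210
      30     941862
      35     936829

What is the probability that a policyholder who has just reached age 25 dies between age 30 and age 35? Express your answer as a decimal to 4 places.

We want 5|5q25 = (l_30 − l_35)/l_25.
This is the probability of reaching 30 but not 35, conditional on being alive at 25: (l_30 − l_35) / l_25.
= (941862 − 936829) / 949210 = 5033 / 949210 = 0.005302.

0.0053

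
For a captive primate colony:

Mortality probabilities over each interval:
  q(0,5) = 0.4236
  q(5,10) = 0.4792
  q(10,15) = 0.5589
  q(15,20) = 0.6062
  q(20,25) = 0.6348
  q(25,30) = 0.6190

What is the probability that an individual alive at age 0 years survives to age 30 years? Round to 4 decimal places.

0.0073

The overall survival probability is (1 − 0.4236) × (1 − 0.4792) × (1 − 0.5589) × (1 − 0.6062) × (1 − 0.6348) × (1 − 0.6190).
= 0.5764 × 0.5208 × 0.4411 × 0.3938 × 0.3652 × 0.3810 = 0.007255.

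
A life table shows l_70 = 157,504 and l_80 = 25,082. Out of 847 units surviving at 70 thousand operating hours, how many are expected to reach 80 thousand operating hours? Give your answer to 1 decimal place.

134.9

The relevant probability is 25,082/157,504 = 0.159247.
Expected number = 847 × 0.159247 = 134.9.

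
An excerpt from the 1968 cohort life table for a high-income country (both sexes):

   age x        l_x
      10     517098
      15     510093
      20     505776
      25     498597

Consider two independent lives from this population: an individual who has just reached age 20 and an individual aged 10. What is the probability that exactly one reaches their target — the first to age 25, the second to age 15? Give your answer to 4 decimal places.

0.0274

p₁ = l_25/l_20 = 498597/505776 = 0.985806; p₂ = l_15/l_10 = 510093/517098 = 0.986453.
P(exactly one) = p₁(1−p₂) + (1−p₁)p₂ = 0.013355 + 0.014002 = 0.027356.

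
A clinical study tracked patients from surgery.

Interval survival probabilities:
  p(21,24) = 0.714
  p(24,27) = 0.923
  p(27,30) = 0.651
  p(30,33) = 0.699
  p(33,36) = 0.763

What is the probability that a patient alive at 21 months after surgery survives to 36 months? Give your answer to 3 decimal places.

0.229

The overall survival probability is 0.714 × 0.923 × 0.651 × 0.699 × 0.763.
= 0.228814.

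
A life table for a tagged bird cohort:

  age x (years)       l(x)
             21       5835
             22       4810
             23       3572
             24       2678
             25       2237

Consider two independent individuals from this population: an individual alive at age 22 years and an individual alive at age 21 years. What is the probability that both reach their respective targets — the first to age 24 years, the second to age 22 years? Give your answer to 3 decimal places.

0.459

p₁ = l(24)/l(22) = 2678/4810 = 0.556757; p₂ = l(22)/l(21) = 4810/5835 = 0.824336.
P(both) = p₁ × p₂ = 0.556757 × 0.824336 = 0.458955.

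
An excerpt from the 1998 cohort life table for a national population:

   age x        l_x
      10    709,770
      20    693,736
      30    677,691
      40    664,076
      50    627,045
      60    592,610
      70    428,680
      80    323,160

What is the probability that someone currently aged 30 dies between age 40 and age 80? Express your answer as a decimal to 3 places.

We want 10|40q30 = (l_40 − l_80)/l_30.
This is the probability of reaching 40 but not 80, conditional on being alive at 30: (l_40 − l_80) / l_30.
= (664,076 − 323,160) / 677,691 = 340,916 / 677,691 = 0.503055.

0.503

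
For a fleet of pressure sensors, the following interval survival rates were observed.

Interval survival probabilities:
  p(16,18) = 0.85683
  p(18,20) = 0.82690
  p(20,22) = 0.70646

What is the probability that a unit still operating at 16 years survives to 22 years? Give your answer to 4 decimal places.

Survival from 16 to 22 is the product of surviving each interval: 0.85683 × 0.82690 × 0.70646.
= 0.500536.

0.5005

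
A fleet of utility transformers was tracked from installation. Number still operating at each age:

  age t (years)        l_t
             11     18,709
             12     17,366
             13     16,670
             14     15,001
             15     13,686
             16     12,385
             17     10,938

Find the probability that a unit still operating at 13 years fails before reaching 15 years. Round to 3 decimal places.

0.179

P(fail before 15 | operational at 13) = 1 − l_15/l_13 = 1 − 13,686/16,670 = (2,984)/16,670 = 0.179004.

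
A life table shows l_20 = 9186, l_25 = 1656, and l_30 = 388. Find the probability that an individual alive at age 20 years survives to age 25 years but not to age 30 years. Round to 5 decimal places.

0.13804

This is the probability of reaching 25 but not 30, conditional on being alive at 20: (l_25 − l_30) / l_20.
= (1656 − 388) / 9186 = 1268 / 9186 = 0.138036.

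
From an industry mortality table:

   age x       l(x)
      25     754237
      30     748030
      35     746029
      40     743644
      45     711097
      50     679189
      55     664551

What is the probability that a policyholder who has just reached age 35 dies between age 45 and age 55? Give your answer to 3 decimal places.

This is the probability of reaching 45 but not 55, conditional on being alive at 35: (l(45) − l(55)) / l(35).
= (711097 − 664551) / 746029 = 46546 / 746029 = 0.062392.

0.062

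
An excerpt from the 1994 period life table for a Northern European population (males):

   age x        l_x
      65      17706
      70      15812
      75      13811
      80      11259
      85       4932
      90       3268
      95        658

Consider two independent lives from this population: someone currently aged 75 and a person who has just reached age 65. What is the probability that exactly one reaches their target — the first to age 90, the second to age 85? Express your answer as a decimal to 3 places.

p₁ = l_90/l_75 = 3268/13811 = 0.236623; p₂ = l_85/l_65 = 4932/17706 = 0.278550.
P(exactly one) = p₁(1−p₂) + (1−p₁)p₂ = 0.170712 + 0.212639 = 0.383350.

0.383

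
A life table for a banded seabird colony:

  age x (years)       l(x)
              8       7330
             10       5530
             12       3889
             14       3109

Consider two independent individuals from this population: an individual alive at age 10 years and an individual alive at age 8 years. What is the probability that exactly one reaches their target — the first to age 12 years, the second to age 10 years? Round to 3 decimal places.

p₁ = l(12)/l(10) = 3889/5530 = 0.703255; p₂ = l(10)/l(8) = 5530/7330 = 0.754434.
P(exactly one) = p₁(1−p₂) + (1−p₁)p₂ = 0.172696 + 0.223875 = 0.396570.

0.397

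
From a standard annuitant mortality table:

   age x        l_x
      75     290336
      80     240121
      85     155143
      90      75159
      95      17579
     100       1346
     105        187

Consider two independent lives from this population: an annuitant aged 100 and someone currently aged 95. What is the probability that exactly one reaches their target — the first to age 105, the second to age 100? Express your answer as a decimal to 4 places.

p₁ = l_105/l_100 = 187/1346 = 0.138930; p₂ = l_100/l_95 = 1346/17579 = 0.076569.
P(exactly one) = p₁(1−p₂) + (1−p₁)p₂ = 0.128292 + 0.065931 = 0.194224.

0.1942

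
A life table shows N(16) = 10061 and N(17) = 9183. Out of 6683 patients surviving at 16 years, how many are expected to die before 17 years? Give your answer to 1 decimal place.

The relevant probability is 1 − 9183/10061 = 0.087268.
Expected number = 6683 × 0.087268 = 583.2.

583.2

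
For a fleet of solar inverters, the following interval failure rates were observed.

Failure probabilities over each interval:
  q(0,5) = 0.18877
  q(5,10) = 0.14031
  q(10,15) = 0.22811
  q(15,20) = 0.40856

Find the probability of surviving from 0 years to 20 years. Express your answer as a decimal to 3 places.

0.318

Survival from 0 to 20 is the product of surviving each interval: (1 − 0.18877) × (1 − 0.14031) × (1 − 0.22811) × (1 − 0.40856).
= 0.81123 × 0.85969 × 0.77189 × 0.59144 = 0.318385.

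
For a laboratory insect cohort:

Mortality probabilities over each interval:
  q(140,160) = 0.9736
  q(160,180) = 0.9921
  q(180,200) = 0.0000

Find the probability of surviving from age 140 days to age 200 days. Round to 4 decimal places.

Survival from 140 to 200 is the product of surviving each interval: (1 − 0.9736) × (1 − 0.9921) × (1 − 0.0000).
= 0.0264 × 0.0079 × 1.0000 = 0.000209.

0.0002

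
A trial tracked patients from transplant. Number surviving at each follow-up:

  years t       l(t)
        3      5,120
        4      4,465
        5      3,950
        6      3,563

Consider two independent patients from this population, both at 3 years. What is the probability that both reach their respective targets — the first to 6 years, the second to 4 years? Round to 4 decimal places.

0.6069

p₁ = l(6)/l(3) = 3,563/5,120 = 0.695898; p₂ = l(4)/l(3) = 4,465/5,120 = 0.872070.
P(both) = p₁ × p₂ = 0.695898 × 0.872070 = 0.606872.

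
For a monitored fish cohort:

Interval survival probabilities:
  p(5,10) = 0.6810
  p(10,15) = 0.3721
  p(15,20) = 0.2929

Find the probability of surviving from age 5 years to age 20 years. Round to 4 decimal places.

Chaining the interval survival probabilities: 0.6810 × 0.3721 × 0.2929.
= 0.074221.

0.0742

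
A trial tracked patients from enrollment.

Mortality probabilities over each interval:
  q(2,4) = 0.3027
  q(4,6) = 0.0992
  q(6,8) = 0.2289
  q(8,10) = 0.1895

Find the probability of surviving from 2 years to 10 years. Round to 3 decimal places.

0.393

Survival from 2 to 10 is the product of surviving each interval: (1 − 0.3027) × (1 − 0.0992) × (1 − 0.2289) × (1 − 0.1895).
= 0.6973 × 0.9008 × 0.7711 × 0.8105 = 0.392565.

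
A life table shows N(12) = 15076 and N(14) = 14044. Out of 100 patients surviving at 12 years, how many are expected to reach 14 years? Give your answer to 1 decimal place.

93.2

The relevant probability is 14044/15076 = 0.931547.
Expected number = 100 × 0.931547 = 93.2.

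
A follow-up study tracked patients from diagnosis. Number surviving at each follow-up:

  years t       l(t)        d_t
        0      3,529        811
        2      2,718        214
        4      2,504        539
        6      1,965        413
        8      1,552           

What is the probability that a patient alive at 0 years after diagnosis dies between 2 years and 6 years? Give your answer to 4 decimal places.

This is the probability of reaching 2 but not 6, conditional on being alive at 0: (l(2) − l(6)) / l(0).
= (2,718 − 1,965) / 3,529 = 753 / 3,529 = 0.213375.

0.2134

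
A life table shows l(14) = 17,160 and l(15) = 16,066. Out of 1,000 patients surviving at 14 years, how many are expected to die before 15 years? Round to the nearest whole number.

The relevant probability is 1 − 16,066/17,160 = 0.063753.
Expected number = 1,000 × 0.063753 = 64.

64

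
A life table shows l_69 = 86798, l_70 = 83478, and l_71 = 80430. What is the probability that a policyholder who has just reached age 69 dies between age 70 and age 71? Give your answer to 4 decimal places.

We want 1|1q69 = (l_70 − l_71)/l_69.
This is the probability of reaching 70 but not 71, conditional on being alive at 69: (l_70 − l_71) / l_69.
= (83478 − 80430) / 86798 = 3048 / 86798 = 0.035116.

0.0351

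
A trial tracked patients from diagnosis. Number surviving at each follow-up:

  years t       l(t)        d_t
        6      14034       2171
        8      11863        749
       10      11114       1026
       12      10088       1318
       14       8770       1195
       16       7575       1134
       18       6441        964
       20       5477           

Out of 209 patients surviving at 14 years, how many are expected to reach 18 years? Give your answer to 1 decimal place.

The relevant probability is 6441/8770 = 0.734436.
Expected number = 209 × 0.734436 = 153.5.

153.5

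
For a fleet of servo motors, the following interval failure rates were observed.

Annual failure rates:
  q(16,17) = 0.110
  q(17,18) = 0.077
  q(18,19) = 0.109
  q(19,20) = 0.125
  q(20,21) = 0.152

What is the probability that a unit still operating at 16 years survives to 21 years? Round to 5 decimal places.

Chaining the interval survival probabilities: (1 − 0.110) × (1 − 0.077) × (1 − 0.109) × (1 − 0.125) × (1 − 0.152).
= 0.890 × 0.923 × 0.891 × 0.875 × 0.848 = 0.543092.

0.54309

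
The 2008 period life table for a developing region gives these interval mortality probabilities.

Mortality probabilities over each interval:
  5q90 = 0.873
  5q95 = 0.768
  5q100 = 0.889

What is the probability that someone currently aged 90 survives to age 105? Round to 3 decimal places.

Chaining the interval survival probabilities: (1 − 0.873) × (1 − 0.768) × (1 − 0.889).
= 0.127 × 0.232 × 0.111 = 0.003271.

0.003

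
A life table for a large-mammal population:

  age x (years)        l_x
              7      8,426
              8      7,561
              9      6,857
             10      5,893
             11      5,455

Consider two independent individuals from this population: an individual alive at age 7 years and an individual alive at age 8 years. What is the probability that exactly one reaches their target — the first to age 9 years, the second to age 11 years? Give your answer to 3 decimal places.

0.361

p₁ = l_9/l_7 = 6,857/8,426 = 0.813791; p₂ = l_11/l_8 = 5,455/7,561 = 0.721465.
P(exactly one) = p₁(1−p₂) + (1−p₁)p₂ = 0.226669 + 0.134343 = 0.361013.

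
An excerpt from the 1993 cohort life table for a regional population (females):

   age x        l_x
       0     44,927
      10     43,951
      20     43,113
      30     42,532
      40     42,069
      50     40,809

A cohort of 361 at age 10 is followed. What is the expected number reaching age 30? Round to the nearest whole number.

349

The relevant probability is 42,532/43,951 = 0.967714.
Expected number = 361 × 0.967714 = 349.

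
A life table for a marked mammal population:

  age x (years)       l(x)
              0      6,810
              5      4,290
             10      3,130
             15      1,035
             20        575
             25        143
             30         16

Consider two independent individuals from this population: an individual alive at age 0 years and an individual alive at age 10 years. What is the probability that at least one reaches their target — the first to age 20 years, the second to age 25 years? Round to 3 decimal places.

0.126

p₁ = l(20)/l(0) = 575/6,810 = 0.084435; p₂ = l(25)/l(10) = 143/3,130 = 0.045687.
P(at least one) = 1 − (1−p₁)(1−p₂) = 1 − 0.915565 × 0.954313 = 0.126264.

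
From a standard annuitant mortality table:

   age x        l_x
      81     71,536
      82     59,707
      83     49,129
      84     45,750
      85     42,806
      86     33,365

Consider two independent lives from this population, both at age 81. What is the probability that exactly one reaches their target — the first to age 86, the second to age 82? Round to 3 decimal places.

p₁ = l_86/l_81 = 33,365/71,536 = 0.466409; p₂ = l_82/l_81 = 59,707/71,536 = 0.834643.
P(exactly one) = p₁(1−p₂) + (1−p₁)p₂ = 0.077124 + 0.445358 = 0.522482.

0.522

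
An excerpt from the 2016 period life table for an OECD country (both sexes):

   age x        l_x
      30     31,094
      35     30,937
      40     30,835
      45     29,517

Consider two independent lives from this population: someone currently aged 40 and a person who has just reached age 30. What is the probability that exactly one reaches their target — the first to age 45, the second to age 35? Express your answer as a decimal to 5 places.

0.04736

p₁ = l_45/l_40 = 29,517/30,835 = 0.957256; p₂ = l_35/l_30 = 30,937/31,094 = 0.994951.
P(exactly one) = p₁(1−p₂) + (1−p₁)p₂ = 0.004833 + 0.042528 = 0.047361.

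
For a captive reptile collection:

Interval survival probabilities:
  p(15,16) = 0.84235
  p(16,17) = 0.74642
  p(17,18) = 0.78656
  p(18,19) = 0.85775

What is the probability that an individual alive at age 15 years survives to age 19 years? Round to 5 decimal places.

P(survive 15→19) = 0.84235 × 0.74642 × 0.78656 × 0.85775.
= 0.424198.

0.42420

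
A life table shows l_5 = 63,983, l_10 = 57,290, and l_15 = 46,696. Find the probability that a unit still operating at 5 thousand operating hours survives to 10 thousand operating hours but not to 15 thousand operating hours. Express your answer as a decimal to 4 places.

This is the probability of reaching 10 but not 15, conditional on being operational at 5: (l_10 − l_15) / l_5.
= (57,290 − 46,696) / 63,983 = 10,594 / 63,983 = 0.165575.

0.1656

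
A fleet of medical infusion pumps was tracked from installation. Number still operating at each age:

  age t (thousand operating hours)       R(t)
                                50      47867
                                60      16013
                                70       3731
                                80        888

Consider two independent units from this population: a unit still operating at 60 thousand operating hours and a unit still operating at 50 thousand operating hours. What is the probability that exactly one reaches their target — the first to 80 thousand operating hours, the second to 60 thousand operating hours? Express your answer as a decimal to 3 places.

0.353

p₁ = R(80)/R(60) = 888/16013 = 0.055455; p₂ = R(60)/R(50) = 16013/47867 = 0.334531.
P(exactly one) = p₁(1−p₂) + (1−p₁)p₂ = 0.036904 + 0.315980 = 0.352883.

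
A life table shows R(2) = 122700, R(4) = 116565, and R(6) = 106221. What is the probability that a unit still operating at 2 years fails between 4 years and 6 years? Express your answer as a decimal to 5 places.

This is the probability of reaching 4 but not 6, conditional on being operational at 2: (R(4) − R(6)) / R(2).
= (116565 − 106221) / 122700 = 10344 / 122700 = 0.084303.

0.08430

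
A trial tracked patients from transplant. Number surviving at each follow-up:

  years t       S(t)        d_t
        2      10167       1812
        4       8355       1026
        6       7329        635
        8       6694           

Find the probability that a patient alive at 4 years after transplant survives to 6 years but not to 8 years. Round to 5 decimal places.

This is the probability of reaching 6 but not 8, conditional on being alive at 4: (S(6) − S(8)) / S(4).
= (7329 − 6694) / 8355 = 635 / 8355 = 0.076002.

0.07600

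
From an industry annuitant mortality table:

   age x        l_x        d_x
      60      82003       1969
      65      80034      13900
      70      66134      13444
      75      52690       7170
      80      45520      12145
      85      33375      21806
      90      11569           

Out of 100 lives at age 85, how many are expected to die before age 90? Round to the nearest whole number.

65

The relevant probability is 1 − 11569/33375 = 0.653363.
Expected number = 100 × 0.653363 = 65.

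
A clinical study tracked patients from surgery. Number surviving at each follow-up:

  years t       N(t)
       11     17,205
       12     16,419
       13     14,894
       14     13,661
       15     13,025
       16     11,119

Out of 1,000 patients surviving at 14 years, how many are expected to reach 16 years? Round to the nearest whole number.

814

The relevant probability is 11,119/13,661 = 0.813923.
Expected number = 1,000 × 0.813923 = 814.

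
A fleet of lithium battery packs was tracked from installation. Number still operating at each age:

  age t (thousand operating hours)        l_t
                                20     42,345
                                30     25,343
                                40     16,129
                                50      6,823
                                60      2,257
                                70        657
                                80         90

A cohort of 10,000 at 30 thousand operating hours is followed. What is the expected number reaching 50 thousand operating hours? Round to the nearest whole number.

The relevant probability is 6,823/25,343 = 0.269226.
Expected number = 10,000 × 0.269226 = 2692.

2692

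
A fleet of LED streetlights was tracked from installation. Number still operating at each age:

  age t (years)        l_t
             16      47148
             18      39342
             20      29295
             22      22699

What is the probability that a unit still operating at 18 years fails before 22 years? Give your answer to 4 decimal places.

0.4230

P(fail before 22 | operational at 18) = 1 − l_22/l_18 = 1 − 22699/39342 = (16643)/39342 = 0.423034.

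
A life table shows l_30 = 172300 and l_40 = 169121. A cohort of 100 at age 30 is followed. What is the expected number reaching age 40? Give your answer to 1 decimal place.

The relevant probability is 169121/172300 = 0.981550.
Expected number = 100 × 0.981550 = 98.2.

98.2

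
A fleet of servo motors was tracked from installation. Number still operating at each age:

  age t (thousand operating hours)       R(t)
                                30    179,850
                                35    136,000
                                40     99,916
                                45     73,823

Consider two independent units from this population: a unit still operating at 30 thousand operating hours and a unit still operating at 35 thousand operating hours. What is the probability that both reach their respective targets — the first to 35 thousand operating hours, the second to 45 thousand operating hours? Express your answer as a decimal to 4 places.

0.4105

p₁ = R(35)/R(30) = 136,000/179,850 = 0.756186; p₂ = R(45)/R(35) = 73,823/136,000 = 0.542816.
P(both) = p₁ × p₂ = 0.756186 × 0.542816 = 0.410470.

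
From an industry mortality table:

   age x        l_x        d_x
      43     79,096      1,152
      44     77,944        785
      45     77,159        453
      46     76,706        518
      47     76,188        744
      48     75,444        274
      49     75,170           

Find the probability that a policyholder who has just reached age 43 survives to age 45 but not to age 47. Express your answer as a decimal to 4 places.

0.0123

This is the probability of reaching 45 but not 47, conditional on being alive at 43: (l_45 − l_47) / l_43.
= (77,159 − 76,188) / 79,096 = 971 / 79,096 = 0.012276.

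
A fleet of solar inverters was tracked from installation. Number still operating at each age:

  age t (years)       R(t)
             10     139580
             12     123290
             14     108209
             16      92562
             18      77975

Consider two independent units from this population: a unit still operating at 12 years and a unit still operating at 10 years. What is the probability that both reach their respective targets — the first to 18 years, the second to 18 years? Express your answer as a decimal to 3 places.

p₁ = R(18)/R(12) = 77975/123290 = 0.632452; p₂ = R(18)/R(10) = 77975/139580 = 0.558640.
P(both) = p₁ × p₂ = 0.632452 × 0.558640 = 0.353313.

0.353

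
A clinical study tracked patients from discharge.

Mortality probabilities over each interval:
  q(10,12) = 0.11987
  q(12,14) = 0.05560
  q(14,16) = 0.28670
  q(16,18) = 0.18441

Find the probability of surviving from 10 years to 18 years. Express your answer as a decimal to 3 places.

0.484

Chaining the interval survival probabilities: (1 − 0.11987) × (1 − 0.05560) × (1 − 0.28670) × (1 − 0.18441).
= 0.88013 × 0.94440 × 0.71330 × 0.81559 = 0.483556.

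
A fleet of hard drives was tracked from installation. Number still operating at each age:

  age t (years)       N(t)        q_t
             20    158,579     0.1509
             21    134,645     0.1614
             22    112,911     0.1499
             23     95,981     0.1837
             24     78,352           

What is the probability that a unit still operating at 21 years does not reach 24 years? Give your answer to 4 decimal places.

P(fail before 24 | operational at 21) = 1 − N(24)/N(21) = 1 − 78,352/134,645 = (56,293)/134,645 = 0.418085.

0.4181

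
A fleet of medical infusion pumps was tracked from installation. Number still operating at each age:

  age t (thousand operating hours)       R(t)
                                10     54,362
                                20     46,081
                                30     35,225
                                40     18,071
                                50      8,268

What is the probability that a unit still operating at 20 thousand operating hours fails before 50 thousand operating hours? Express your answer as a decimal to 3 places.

P(fail before 50 | operational at 20) = 1 − R(50)/R(20) = 1 − 8,268/46,081 = (37,813)/46,081 = 0.820577.

0.821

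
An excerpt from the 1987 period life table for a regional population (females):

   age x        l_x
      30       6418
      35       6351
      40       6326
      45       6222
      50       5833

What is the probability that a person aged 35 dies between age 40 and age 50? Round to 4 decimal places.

0.0776

We want 5|10q35 = (l_40 − l_50)/l_35.
This is the probability of reaching 40 but not 50, conditional on being alive at 35: (l_40 − l_50) / l_35.
= (6326 − 5833) / 6351 = 493 / 6351 = 0.077626.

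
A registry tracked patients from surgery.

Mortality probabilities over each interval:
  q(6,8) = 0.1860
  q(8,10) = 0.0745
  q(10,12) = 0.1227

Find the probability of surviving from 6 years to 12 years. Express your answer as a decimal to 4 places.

0.6609

Chaining the interval survival probabilities: (1 − 0.1860) × (1 − 0.0745) × (1 − 0.1227).
= 0.8140 × 0.9255 × 0.8773 = 0.660920.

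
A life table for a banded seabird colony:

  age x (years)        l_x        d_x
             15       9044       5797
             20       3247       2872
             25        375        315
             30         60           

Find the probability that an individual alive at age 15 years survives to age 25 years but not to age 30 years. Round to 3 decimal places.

0.035

This is the probability of reaching 25 but not 30, conditional on being alive at 15: (l_25 − l_30) / l_15.
= (375 − 60) / 9044 = 315 / 9044 = 0.034830.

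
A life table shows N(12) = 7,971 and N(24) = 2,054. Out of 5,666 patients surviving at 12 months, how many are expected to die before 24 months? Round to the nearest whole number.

4206

The relevant probability is 1 − 2,054/7,971 = 0.742316.
Expected number = 5,666 × 0.742316 = 4206.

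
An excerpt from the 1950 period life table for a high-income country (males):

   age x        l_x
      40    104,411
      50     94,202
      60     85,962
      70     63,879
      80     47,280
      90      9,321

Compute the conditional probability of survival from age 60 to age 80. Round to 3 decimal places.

0.550

We want 20p60 = l_80/l_60.
The conditional survival probability is l_80/l_60 = 47,280/85,962 = 0.550010.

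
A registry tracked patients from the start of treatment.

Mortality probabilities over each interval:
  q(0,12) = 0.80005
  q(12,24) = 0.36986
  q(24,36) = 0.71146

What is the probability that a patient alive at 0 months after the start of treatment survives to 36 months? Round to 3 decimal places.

0.036

The overall survival probability is (1 − 0.80005) × (1 − 0.36986) × (1 − 0.71146).
= 0.19995 × 0.63014 × 0.28854 = 0.036355.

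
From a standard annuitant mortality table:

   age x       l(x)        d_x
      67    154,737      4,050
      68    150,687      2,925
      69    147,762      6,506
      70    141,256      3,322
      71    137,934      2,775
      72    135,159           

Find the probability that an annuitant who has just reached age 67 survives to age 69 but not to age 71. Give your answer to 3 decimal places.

0.064

This is the probability of reaching 69 but not 71, conditional on being alive at 67: (l(69) − l(71)) / l(67).
= (147,762 − 137,934) / 154,737 = 9,828 / 154,737 = 0.063514.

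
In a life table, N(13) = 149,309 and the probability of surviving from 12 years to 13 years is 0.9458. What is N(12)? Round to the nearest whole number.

157865

N(12) = N(13) / p = 149,309 / 0.9458 = 157865.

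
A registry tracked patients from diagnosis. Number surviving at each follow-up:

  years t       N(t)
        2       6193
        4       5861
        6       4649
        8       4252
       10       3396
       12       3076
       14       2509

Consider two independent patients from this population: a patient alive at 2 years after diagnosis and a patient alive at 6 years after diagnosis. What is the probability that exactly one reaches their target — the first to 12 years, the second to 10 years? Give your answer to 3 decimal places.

0.502

p₁ = N(12)/N(2) = 3076/6193 = 0.496690; p₂ = N(10)/N(6) = 3396/4649 = 0.730480.
P(exactly one) = p₁(1−p₂) + (1−p₁)p₂ = 0.133868 + 0.367658 = 0.501526.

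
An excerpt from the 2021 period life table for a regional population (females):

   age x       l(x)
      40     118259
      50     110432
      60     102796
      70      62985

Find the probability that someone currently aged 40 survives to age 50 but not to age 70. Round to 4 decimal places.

This is the probability of reaching 50 but not 70, conditional on being alive at 40: (l(50) − l(70)) / l(40).
= (110432 − 62985) / 118259 = 47447 / 118259 = 0.401213.

0.4012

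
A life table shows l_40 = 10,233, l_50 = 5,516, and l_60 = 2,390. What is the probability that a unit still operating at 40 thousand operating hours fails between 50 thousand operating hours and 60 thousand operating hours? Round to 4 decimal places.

0.3055

This is the probability of reaching 50 but not 60, conditional on being operational at 40: (l_50 − l_60) / l_40.
= (5,516 − 2,390) / 10,233 = 3,126 / 10,233 = 0.305482.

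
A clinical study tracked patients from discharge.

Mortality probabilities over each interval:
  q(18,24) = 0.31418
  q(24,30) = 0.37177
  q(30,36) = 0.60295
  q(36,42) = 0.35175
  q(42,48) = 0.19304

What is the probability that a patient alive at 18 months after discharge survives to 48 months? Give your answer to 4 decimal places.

0.0895

The overall survival probability is (1 − 0.31418) × (1 − 0.37177) × (1 − 0.60295) × (1 − 0.35175) × (1 − 0.19304).
= 0.68582 × 0.62823 × 0.39705 × 0.64825 × 0.80696 = 0.089489.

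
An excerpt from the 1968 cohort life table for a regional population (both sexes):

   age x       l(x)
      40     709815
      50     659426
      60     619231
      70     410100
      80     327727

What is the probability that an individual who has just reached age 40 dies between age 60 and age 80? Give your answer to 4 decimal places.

This is the probability of reaching 60 but not 80, conditional on being alive at 40: (l(60) − l(80)) / l(40).
= (619231 − 327727) / 709815 = 291504 / 709815 = 0.410676.

0.4107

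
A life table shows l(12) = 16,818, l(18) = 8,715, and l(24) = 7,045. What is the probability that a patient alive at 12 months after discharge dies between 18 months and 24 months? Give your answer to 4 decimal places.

This is the probability of reaching 18 but not 24, conditional on being alive at 12: (l(18) − l(24)) / l(12).
= (8,715 − 7,045) / 16,818 = 1,670 / 16,818 = 0.099298.

0.0993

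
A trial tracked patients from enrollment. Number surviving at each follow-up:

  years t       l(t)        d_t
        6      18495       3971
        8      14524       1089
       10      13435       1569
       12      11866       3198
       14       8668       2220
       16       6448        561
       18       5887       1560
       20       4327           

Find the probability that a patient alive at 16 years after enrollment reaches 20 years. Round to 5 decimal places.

0.67106

The conditional survival probability is l(20)/l(16) = 4327/6448 = 0.671061.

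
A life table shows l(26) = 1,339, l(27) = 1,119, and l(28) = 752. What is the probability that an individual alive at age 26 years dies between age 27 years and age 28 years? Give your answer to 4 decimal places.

This is the probability of reaching 27 but not 28, conditional on being alive at 26: (l(27) − l(28)) / l(26).
= (1,119 − 752) / 1,339 = 367 / 1,339 = 0.274085.

0.2741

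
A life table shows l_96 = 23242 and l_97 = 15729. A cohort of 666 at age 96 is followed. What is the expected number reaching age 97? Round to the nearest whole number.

451

The relevant probability is 15729/23242 = 0.676749.
Expected number = 666 × 0.676749 = 451.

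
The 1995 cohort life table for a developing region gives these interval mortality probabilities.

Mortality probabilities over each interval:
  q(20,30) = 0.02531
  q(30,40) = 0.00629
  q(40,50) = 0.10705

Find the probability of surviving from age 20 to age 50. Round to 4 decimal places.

0.8649

Chaining the interval survival probabilities: (1 − 0.02531) × (1 − 0.00629) × (1 − 0.10705).
= 0.97469 × 0.99371 × 0.89295 = 0.864875.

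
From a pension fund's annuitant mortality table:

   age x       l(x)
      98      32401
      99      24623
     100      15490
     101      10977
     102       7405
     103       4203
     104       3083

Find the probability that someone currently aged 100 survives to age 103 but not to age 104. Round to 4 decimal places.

This is the probability of reaching 103 but not 104, conditional on being alive at 100: (l(103) − l(104)) / l(100).
= (4203 − 3083) / 15490 = 1120 / 15490 = 0.072305.

0.0723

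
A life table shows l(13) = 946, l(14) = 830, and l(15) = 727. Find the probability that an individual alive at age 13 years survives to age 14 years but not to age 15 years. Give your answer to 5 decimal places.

This is the probability of reaching 14 but not 15, conditional on being alive at 13: (l(14) − l(15)) / l(13).
= (830 − 727) / 946 = 103 / 946 = 0.108879.

0.10888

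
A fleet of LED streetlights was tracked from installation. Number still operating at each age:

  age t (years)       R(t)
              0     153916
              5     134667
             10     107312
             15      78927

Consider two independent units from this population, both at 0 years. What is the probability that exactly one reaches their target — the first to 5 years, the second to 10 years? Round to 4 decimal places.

0.3521

p₁ = R(5)/R(0) = 134667/153916 = 0.874938; p₂ = R(10)/R(0) = 107312/153916 = 0.697211.
P(exactly one) = p₁(1−p₂) + (1−p₁)p₂ = 0.264922 + 0.087195 = 0.352116.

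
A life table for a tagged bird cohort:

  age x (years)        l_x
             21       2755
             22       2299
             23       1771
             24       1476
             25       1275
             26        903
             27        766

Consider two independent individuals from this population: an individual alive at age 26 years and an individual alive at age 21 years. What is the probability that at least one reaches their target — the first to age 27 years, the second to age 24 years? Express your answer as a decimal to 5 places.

p₁ = l_27/l_26 = 766/903 = 0.848283; p₂ = l_24/l_21 = 1476/2755 = 0.535753.
P(at least one) = 1 − (1−p₁)(1−p₂) = 1 − 0.151717 × 0.464247 = 0.929566.

0.92957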